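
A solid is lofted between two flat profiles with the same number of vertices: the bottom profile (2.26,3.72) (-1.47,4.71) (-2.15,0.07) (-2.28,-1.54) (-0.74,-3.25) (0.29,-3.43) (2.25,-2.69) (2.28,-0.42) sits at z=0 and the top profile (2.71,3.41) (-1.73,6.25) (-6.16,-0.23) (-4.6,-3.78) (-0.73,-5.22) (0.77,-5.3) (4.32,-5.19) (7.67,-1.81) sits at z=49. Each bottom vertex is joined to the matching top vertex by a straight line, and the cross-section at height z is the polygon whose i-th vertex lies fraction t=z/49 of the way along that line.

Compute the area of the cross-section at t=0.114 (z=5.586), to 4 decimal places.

Area at t=0.114: 36.4418

Cross-section at t=0.114: each vertex is (1-t)·p0[i] + t·p1[i].
  v1: (1-0.114)·(2.26,3.72) + 0.114·(2.71,3.41) = (2.3113,3.6847)
  v2: (1-0.114)·(-1.47,4.71) + 0.114·(-1.73,6.25) = (-1.4996,4.8856)
  v3: (1-0.114)·(-2.15,0.07) + 0.114·(-6.16,-0.23) = (-2.6071,0.0358)
  v4: (1-0.114)·(-2.28,-1.54) + 0.114·(-4.6,-3.78) = (-2.5445,-1.7954)
  v5: (1-0.114)·(-0.74,-3.25) + 0.114·(-0.73,-5.22) = (-0.7389,-3.4746)
  v6: (1-0.114)·(0.29,-3.43) + 0.114·(0.77,-5.3) = (0.3447,-3.6432)
  v7: (1-0.114)·(2.25,-2.69) + 0.114·(4.32,-5.19) = (2.4860,-2.9750)
  v8: (1-0.114)·(2.28,-0.42) + 0.114·(7.67,-1.81) = (2.8945,-0.5785)
Shoelace sum Σ(x_i·y_{i+1} − x_{i+1}·y_i):
  i=1: 2.3113·4.8856 − -1.4996·3.6847 = +16.8177 (running +16.8177)
  i=2: -1.4996·0.0358 − -2.6071·4.8856 = +12.6837 (running +29.5013)
  i=3: -2.6071·-1.7954 − -2.5445·0.0358 = +4.7718 (running +34.2732)
  i=4: -2.5445·-3.4746 − -0.7389·-1.7954 = +7.5145 (running +41.7876)
  i=5: -0.7389·-3.6432 − 0.3447·-3.4746 = +3.8896 (running +45.6772)
  i=6: 0.3447·-2.9750 − 2.4860·-3.6432 = +8.0313 (running +53.7085)
  i=7: 2.4860·-0.5785 − 2.8945·-2.9750 = +7.1730 (running +60.8815)
  i=8: 2.8945·3.6847 − 2.3113·-0.5785 = +12.0021 (running +72.8836)
Area = |Σ|/2 = |72.8836|/2 = 36.4418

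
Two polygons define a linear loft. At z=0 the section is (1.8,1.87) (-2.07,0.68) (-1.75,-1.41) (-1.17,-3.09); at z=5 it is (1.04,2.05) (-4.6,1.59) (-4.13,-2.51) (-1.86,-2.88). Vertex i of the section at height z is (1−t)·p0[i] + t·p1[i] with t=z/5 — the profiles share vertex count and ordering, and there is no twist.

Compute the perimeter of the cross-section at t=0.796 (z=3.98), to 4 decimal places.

Cross-section at t=0.796: each vertex is (1-t)·p0[i] + t·p1[i].
  v1: (1-0.796)·(1.8,1.87) + 0.796·(1.04,2.05) = (1.1950,2.0133)
  v2: (1-0.796)·(-2.07,0.68) + 0.796·(-4.6,1.59) = (-4.0839,1.4044)
  v3: (1-0.796)·(-1.75,-1.41) + 0.796·(-4.13,-2.51) = (-3.6445,-2.2856)
  v4: (1-0.796)·(-1.17,-3.09) + 0.796·(-1.86,-2.88) = (-1.7192,-2.9228)
Perimeter = Σ |v_{i+1} − v_i|:
  edge 1→2: √(-5.2789² + -0.6089²) = 5.3139 (running 5.3139)
  edge 2→3: √(0.4394² + -3.6900²) = 3.7160 (running 9.0300)
  edge 3→4: √(1.9252² + -0.6372²) = 2.0280 (running 11.0579)
  edge 4→1: √(2.9143² + 4.9361²) = 5.7322 (running 16.7901)
Perimeter = 16.7901

Perimeter at t=0.796: 16.7901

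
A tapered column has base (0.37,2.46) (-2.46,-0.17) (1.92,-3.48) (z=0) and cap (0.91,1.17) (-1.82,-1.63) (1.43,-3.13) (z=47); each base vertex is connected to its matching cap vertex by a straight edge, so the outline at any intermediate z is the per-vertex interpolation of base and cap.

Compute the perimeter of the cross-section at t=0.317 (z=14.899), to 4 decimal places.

Cross-section at t=0.317: each vertex is (1-t)·p0[i] + t·p1[i].
  v1: (1-0.317)·(0.37,2.46) + 0.317·(0.91,1.17) = (0.5412,2.0511)
  v2: (1-0.317)·(-2.46,-0.17) + 0.317·(-1.82,-1.63) = (-2.2571,-0.6328)
  v3: (1-0.317)·(1.92,-3.48) + 0.317·(1.43,-3.13) = (1.7647,-3.3691)
Perimeter = Σ |v_{i+1} − v_i|:
  edge 1→2: √(-2.7983² + -2.6839²) = 3.8773 (running 3.8773)
  edge 2→3: √(4.0218² + -2.7362²) = 4.8643 (running 8.7417)
  edge 3→1: √(-1.2235² + 5.4201²) = 5.5565 (running 14.2982)
Perimeter = 14.2982

Perimeter at t=0.317: 14.2982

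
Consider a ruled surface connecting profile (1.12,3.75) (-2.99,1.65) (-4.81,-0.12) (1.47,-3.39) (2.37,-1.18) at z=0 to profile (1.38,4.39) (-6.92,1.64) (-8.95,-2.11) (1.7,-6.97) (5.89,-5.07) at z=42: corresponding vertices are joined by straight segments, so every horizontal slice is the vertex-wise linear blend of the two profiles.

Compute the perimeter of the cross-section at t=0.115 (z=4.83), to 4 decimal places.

Perimeter at t=0.115: 23.6207

Cross-section at t=0.115: each vertex is (1-t)·p0[i] + t·p1[i].
  v1: (1-0.115)·(1.12,3.75) + 0.115·(1.38,4.39) = (1.1499,3.8236)
  v2: (1-0.115)·(-2.99,1.65) + 0.115·(-6.92,1.64) = (-3.4420,1.6488)
  v3: (1-0.115)·(-4.81,-0.12) + 0.115·(-8.95,-2.11) = (-5.2861,-0.3488)
  v4: (1-0.115)·(1.47,-3.39) + 0.115·(1.7,-6.97) = (1.4965,-3.8017)
  v5: (1-0.115)·(2.37,-1.18) + 0.115·(5.89,-5.07) = (2.7748,-1.6274)
Perimeter = Σ |v_{i+1} − v_i|:
  edge 1→2: √(-4.5919² + -2.1747²) = 5.0808 (running 5.0808)
  edge 2→3: √(-1.8441² + -1.9977²) = 2.7188 (running 7.7996)
  edge 3→4: √(6.7826² + -3.4529²) = 7.6109 (running 15.4104)
  edge 4→5: √(1.2784² + 2.1744²) = 2.5223 (running 17.9327)
  edge 5→1: √(-1.6249² + 5.4509²) = 5.6880 (running 23.6207)
Perimeter = 23.6207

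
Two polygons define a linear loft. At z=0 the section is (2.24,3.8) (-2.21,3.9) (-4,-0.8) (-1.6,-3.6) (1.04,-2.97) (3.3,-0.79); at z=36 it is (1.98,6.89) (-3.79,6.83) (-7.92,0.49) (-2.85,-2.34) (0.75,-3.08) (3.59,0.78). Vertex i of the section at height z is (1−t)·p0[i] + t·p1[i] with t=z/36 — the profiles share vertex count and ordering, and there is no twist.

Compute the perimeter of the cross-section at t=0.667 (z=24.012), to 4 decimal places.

Perimeter at t=0.667: 30.3725

Cross-section at t=0.667: each vertex is (1-t)·p0[i] + t·p1[i].
  v1: (1-0.667)·(2.24,3.8) + 0.667·(1.98,6.89) = (2.0666,5.8610)
  v2: (1-0.667)·(-2.21,3.9) + 0.667·(-3.79,6.83) = (-3.2639,5.8543)
  v3: (1-0.667)·(-4,-0.8) + 0.667·(-7.92,0.49) = (-6.6146,0.0604)
  v4: (1-0.667)·(-1.6,-3.6) + 0.667·(-2.85,-2.34) = (-2.4337,-2.7596)
  v5: (1-0.667)·(1.04,-2.97) + 0.667·(0.75,-3.08) = (0.8466,-3.0434)
  v6: (1-0.667)·(3.3,-0.79) + 0.667·(3.59,0.78) = (3.4934,0.2572)
Perimeter = Σ |v_{i+1} − v_i|:
  edge 1→2: √(-5.3304² + -0.0067²) = 5.3304 (running 5.3304)
  edge 2→3: √(-3.3508² + -5.7939²) = 6.6930 (running 12.0235)
  edge 3→4: √(4.1809² + -2.8200²) = 5.0430 (running 17.0665)
  edge 4→5: √(3.2803² + -0.2838²) = 3.2926 (running 20.3591)
  edge 5→6: √(2.6469² + 3.3006²) = 4.2308 (running 24.5899)
  edge 6→1: √(-1.4268² + 5.6038²) = 5.7826 (running 30.3725)
Perimeter = 30.3725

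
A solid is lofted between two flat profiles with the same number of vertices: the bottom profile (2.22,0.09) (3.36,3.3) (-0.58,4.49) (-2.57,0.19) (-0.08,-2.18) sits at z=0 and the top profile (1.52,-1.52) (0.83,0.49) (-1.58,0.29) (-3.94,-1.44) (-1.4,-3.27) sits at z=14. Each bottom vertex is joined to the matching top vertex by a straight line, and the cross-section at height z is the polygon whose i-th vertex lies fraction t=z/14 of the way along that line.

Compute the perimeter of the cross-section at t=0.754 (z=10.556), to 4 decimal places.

Perimeter at t=0.754: 14.9278

Cross-section at t=0.754: each vertex is (1-t)·p0[i] + t·p1[i].
  v1: (1-0.754)·(2.22,0.09) + 0.754·(1.52,-1.52) = (1.6922,-1.1239)
  v2: (1-0.754)·(3.36,3.3) + 0.754·(0.83,0.49) = (1.4524,1.1813)
  v3: (1-0.754)·(-0.58,4.49) + 0.754·(-1.58,0.29) = (-1.3340,1.3232)
  v4: (1-0.754)·(-2.57,0.19) + 0.754·(-3.94,-1.44) = (-3.6030,-1.0390)
  v5: (1-0.754)·(-0.08,-2.18) + 0.754·(-1.4,-3.27) = (-1.0753,-3.0019)
Perimeter = Σ |v_{i+1} − v_i|:
  edge 1→2: √(-0.2398² + 2.3052²) = 2.3176 (running 2.3176)
  edge 2→3: √(-2.7864² + 0.1419²) = 2.7900 (running 5.1076)
  edge 3→4: √(-2.2690² + -2.3622²) = 3.2754 (running 8.3831)
  edge 4→5: √(2.5277² + -1.9628²) = 3.2003 (running 11.5834)
  edge 5→1: √(2.7675² + 1.8779²) = 3.3445 (running 14.9278)
Perimeter = 14.9278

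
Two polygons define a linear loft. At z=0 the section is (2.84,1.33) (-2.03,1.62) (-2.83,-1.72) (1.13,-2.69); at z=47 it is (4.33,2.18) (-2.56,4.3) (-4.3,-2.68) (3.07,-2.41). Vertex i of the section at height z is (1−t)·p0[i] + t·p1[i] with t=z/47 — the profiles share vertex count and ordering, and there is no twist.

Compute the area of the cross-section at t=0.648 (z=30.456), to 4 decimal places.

Area at t=0.648: 32.3044

Cross-section at t=0.648: each vertex is (1-t)·p0[i] + t·p1[i].
  v1: (1-0.648)·(2.84,1.33) + 0.648·(4.33,2.18) = (3.8055,1.8808)
  v2: (1-0.648)·(-2.03,1.62) + 0.648·(-2.56,4.3) = (-2.3734,3.3566)
  v3: (1-0.648)·(-2.83,-1.72) + 0.648·(-4.3,-2.68) = (-3.7826,-2.3421)
  v4: (1-0.648)·(1.13,-2.69) + 0.648·(3.07,-2.41) = (2.3871,-2.5086)
Shoelace sum Σ(x_i·y_{i+1} − x_{i+1}·y_i):
  i=1: 3.8055·3.3566 − -2.3734·1.8808 = +17.2377 (running +17.2377)
  i=2: -2.3734·-2.3421 − -3.7826·3.3566 = +18.2555 (running +35.4932)
  i=3: -3.7826·-2.5086 − 2.3871·-2.3421 = +15.0796 (running +50.5728)
  i=4: 2.3871·1.8808 − 3.8055·-2.5086 = +14.0361 (running +64.6089)
Area = |Σ|/2 = |64.6089|/2 = 32.3044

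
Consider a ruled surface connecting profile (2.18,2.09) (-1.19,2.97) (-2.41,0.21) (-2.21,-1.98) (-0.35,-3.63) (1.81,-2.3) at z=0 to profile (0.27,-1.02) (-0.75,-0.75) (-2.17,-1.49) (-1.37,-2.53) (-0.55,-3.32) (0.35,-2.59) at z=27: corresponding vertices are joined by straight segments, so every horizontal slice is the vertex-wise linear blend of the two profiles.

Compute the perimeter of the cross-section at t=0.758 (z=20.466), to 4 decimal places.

Cross-section at t=0.758: each vertex is (1-t)·p0[i] + t·p1[i].
  v1: (1-0.758)·(2.18,2.09) + 0.758·(0.27,-1.02) = (0.7322,-0.2674)
  v2: (1-0.758)·(-1.19,2.97) + 0.758·(-0.75,-0.75) = (-0.8565,0.1502)
  v3: (1-0.758)·(-2.41,0.21) + 0.758·(-2.17,-1.49) = (-2.2281,-1.0786)
  v4: (1-0.758)·(-2.21,-1.98) + 0.758·(-1.37,-2.53) = (-1.5733,-2.3969)
  v5: (1-0.758)·(-0.35,-3.63) + 0.758·(-0.55,-3.32) = (-0.5016,-3.3950)
  v6: (1-0.758)·(1.81,-2.3) + 0.758·(0.35,-2.59) = (0.7033,-2.5198)
Perimeter = Σ |v_{i+1} − v_i|:
  edge 1→2: √(-1.5887² + 0.4176²) = 1.6427 (running 1.6427)
  edge 2→3: √(-1.3716² + -1.2288²) = 1.8416 (running 3.4842)
  edge 3→4: √(0.6548² + -1.3183²) = 1.4720 (running 4.9562)
  edge 4→5: √(1.0717² + -0.9981²) = 1.4645 (running 6.4207)
  edge 5→6: √(1.2049² + 0.8752²) = 1.4892 (running 7.9099)
  edge 6→1: √(0.0289² + 2.2524²) = 2.2526 (running 10.1625)
Perimeter = 10.1625

Perimeter at t=0.758: 10.1625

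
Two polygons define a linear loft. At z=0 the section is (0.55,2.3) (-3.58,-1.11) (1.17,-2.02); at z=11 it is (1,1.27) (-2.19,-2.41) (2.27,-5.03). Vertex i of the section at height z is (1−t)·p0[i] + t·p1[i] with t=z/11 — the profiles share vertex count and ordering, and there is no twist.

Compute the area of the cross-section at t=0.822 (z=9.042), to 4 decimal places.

Area at t=0.822: 12.0801

Cross-section at t=0.822: each vertex is (1-t)·p0[i] + t·p1[i].
  v1: (1-0.822)·(0.55,2.3) + 0.822·(1,1.27) = (0.9199,1.4533)
  v2: (1-0.822)·(-3.58,-1.11) + 0.822·(-2.19,-2.41) = (-2.4374,-2.1786)
  v3: (1-0.822)·(1.17,-2.02) + 0.822·(2.27,-5.03) = (2.0742,-4.4942)
Shoelace sum Σ(x_i·y_{i+1} − x_{i+1}·y_i):
  i=1: 0.9199·-2.1786 − -2.4374·1.4533 = +1.5383 (running +1.5383)
  i=2: -2.4374·-4.4942 − 2.0742·-2.1786 = +15.4732 (running +17.0115)
  i=3: 2.0742·1.4533 − 0.9199·-4.4942 = +7.1488 (running +24.1602)
Area = |Σ|/2 = |24.1602|/2 = 12.0801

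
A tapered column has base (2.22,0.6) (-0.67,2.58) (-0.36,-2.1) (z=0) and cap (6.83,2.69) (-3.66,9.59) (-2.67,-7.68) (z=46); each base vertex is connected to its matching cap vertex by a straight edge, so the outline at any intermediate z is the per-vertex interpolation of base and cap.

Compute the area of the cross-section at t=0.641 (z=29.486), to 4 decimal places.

Area at t=0.641: 47.5664

Cross-section at t=0.641: each vertex is (1-t)·p0[i] + t·p1[i].
  v1: (1-0.641)·(2.22,0.6) + 0.641·(6.83,2.69) = (5.1750,1.9397)
  v2: (1-0.641)·(-0.67,2.58) + 0.641·(-3.66,9.59) = (-2.5866,7.0734)
  v3: (1-0.641)·(-0.36,-2.1) + 0.641·(-2.67,-7.68) = (-1.8407,-5.6768)
Shoelace sum Σ(x_i·y_{i+1} − x_{i+1}·y_i):
  i=1: 5.1750·7.0734 − -2.5866·1.9397 = +41.6222 (running +41.6222)
  i=2: -2.5866·-5.6768 − -1.8407·7.0734 = +27.7036 (running +69.3257)
  i=3: -1.8407·1.9397 − 5.1750·-5.6768 = +25.8070 (running +95.1327)
Area = |Σ|/2 = |95.1327|/2 = 47.5664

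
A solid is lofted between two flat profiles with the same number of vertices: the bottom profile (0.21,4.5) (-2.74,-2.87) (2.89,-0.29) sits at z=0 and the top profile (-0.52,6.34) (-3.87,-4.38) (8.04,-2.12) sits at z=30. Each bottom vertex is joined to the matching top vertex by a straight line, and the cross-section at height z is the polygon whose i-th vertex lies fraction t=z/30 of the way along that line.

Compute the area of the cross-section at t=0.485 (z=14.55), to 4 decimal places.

Area at t=0.485: 35.2065

Cross-section at t=0.485: each vertex is (1-t)·p0[i] + t·p1[i].
  v1: (1-0.485)·(0.21,4.5) + 0.485·(-0.52,6.34) = (-0.1440,5.3924)
  v2: (1-0.485)·(-2.74,-2.87) + 0.485·(-3.87,-4.38) = (-3.2881,-3.6023)
  v3: (1-0.485)·(2.89,-0.29) + 0.485·(8.04,-2.12) = (5.3877,-1.1776)
Shoelace sum Σ(x_i·y_{i+1} − x_{i+1}·y_i):
  i=1: -0.1440·-3.6023 − -3.2881·5.3924 = +18.2494 (running +18.2494)
  i=2: -3.2881·-1.1776 − 5.3877·-3.6023 = +23.2804 (running +41.5298)
  i=3: 5.3877·5.3924 − -0.1440·-1.1776 = +28.8833 (running +70.4131)
Area = |Σ|/2 = |70.4131|/2 = 35.2065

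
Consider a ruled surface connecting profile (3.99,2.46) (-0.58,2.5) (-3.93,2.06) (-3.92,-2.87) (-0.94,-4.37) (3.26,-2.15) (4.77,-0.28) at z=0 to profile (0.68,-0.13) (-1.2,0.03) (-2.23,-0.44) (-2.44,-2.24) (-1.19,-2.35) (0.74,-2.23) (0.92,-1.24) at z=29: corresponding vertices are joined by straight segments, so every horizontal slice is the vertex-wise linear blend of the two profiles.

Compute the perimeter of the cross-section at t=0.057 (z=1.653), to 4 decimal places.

Perimeter at t=0.057: 25.2777

Cross-section at t=0.057: each vertex is (1-t)·p0[i] + t·p1[i].
  v1: (1-0.057)·(3.99,2.46) + 0.057·(0.68,-0.13) = (3.8013,2.3124)
  v2: (1-0.057)·(-0.58,2.5) + 0.057·(-1.2,0.03) = (-0.6153,2.3592)
  v3: (1-0.057)·(-3.93,2.06) + 0.057·(-2.23,-0.44) = (-3.8331,1.9175)
  v4: (1-0.057)·(-3.92,-2.87) + 0.057·(-2.44,-2.24) = (-3.8356,-2.8341)
  v5: (1-0.057)·(-0.94,-4.37) + 0.057·(-1.19,-2.35) = (-0.9542,-4.2549)
  v6: (1-0.057)·(3.26,-2.15) + 0.057·(0.74,-2.23) = (3.1164,-2.1546)
  v7: (1-0.057)·(4.77,-0.28) + 0.057·(0.92,-1.24) = (4.5505,-0.3347)
Perimeter = Σ |v_{i+1} − v_i|:
  edge 1→2: √(-4.4167² + 0.0468²) = 4.4169 (running 4.4169)
  edge 2→3: √(-3.2178² + -0.4417²) = 3.2479 (running 7.6649)
  edge 3→4: √(-0.0025² + -4.7516²) = 4.7516 (running 12.4164)
  edge 4→5: √(2.8814² + -1.4208²) = 3.2126 (running 15.6291)
  edge 5→6: √(4.0706² + 2.1003²) = 4.5805 (running 20.2096)
  edge 6→7: √(1.4342² + 1.8198²) = 2.3170 (running 22.5266)
  edge 7→1: √(-0.7492² + 2.6471²) = 2.7511 (running 25.2777)
Perimeter = 25.2777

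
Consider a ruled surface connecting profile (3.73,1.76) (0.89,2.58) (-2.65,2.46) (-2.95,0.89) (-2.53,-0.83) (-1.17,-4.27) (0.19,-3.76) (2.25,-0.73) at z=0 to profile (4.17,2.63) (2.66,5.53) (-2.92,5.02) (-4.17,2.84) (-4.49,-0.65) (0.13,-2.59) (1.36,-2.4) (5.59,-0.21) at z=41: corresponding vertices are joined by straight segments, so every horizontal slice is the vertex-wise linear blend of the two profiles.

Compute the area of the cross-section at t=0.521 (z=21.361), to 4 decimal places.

Area at t=0.521: 43.3565

Cross-section at t=0.521: each vertex is (1-t)·p0[i] + t·p1[i].
  v1: (1-0.521)·(3.73,1.76) + 0.521·(4.17,2.63) = (3.9592,2.2133)
  v2: (1-0.521)·(0.89,2.58) + 0.521·(2.66,5.53) = (1.8122,4.1170)
  v3: (1-0.521)·(-2.65,2.46) + 0.521·(-2.92,5.02) = (-2.7907,3.7938)
  v4: (1-0.521)·(-2.95,0.89) + 0.521·(-4.17,2.84) = (-3.5856,1.9060)
  v5: (1-0.521)·(-2.53,-0.83) + 0.521·(-4.49,-0.65) = (-3.5512,-0.7362)
  v6: (1-0.521)·(-1.17,-4.27) + 0.521·(0.13,-2.59) = (-0.4927,-3.3947)
  v7: (1-0.521)·(0.19,-3.76) + 0.521·(1.36,-2.4) = (0.7996,-3.0514)
  v8: (1-0.521)·(2.25,-0.73) + 0.521·(5.59,-0.21) = (3.9901,-0.4591)
Shoelace sum Σ(x_i·y_{i+1} − x_{i+1}·y_i):
  i=1: 3.9592·4.1170 − 1.8122·2.2133 = +12.2892 (running +12.2892)
  i=2: 1.8122·3.7938 − -2.7907·4.1170 = +18.3640 (running +30.6532)
  i=3: -2.7907·1.9060 − -3.5856·3.7938 = +8.2841 (running +38.9373)
  i=4: -3.5856·-0.7362 − -3.5512·1.9060 = +9.4081 (running +48.3454)
  i=5: -3.5512·-3.3947 − -0.4927·-0.7362 = +11.6925 (running +60.0379)
  i=6: -0.4927·-3.0514 − 0.7996·-3.3947 = +4.2178 (running +64.2556)
  i=7: 0.7996·-0.4591 − 3.9901·-3.0514 = +11.8086 (running +76.0642)
  i=8: 3.9901·2.2133 − 3.9592·-0.4591 = +10.6489 (running +86.7131)
Area = |Σ|/2 = |86.7131|/2 = 43.3565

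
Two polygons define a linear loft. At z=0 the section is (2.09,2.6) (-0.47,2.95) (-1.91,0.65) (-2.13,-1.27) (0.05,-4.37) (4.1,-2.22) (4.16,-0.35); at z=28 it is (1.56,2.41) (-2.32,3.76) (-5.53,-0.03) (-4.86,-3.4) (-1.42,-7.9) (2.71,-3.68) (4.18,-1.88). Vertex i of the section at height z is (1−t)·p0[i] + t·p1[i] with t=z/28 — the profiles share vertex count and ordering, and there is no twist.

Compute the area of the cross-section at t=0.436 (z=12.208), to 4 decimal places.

Cross-section at t=0.436: each vertex is (1-t)·p0[i] + t·p1[i].
  v1: (1-0.436)·(2.09,2.6) + 0.436·(1.56,2.41) = (1.8589,2.5172)
  v2: (1-0.436)·(-0.47,2.95) + 0.436·(-2.32,3.76) = (-1.2766,3.3032)
  v3: (1-0.436)·(-1.91,0.65) + 0.436·(-5.53,-0.03) = (-3.4883,0.3535)
  v4: (1-0.436)·(-2.13,-1.27) + 0.436·(-4.86,-3.4) = (-3.3203,-2.1987)
  v5: (1-0.436)·(0.05,-4.37) + 0.436·(-1.42,-7.9) = (-0.5909,-5.9091)
  v6: (1-0.436)·(4.1,-2.22) + 0.436·(2.71,-3.68) = (3.4940,-2.8566)
  v7: (1-0.436)·(4.16,-0.35) + 0.436·(4.18,-1.88) = (4.1687,-1.0171)
Shoelace sum Σ(x_i·y_{i+1} − x_{i+1}·y_i):
  i=1: 1.8589·3.3032 − -1.2766·2.5172 = +9.3537 (running +9.3537)
  i=2: -1.2766·0.3535 − -3.4883·3.3032 = +11.0712 (running +20.4249)
  i=3: -3.4883·-2.1987 − -3.3203·0.3535 = +8.8435 (running +29.2684)
  i=4: -3.3203·-5.9091 − -0.5909·-2.1987 = +18.3206 (running +47.5889)
  i=5: -0.5909·-2.8566 − 3.4940·-5.9091 = +22.3341 (running +69.9230)
  i=6: 3.4940·-1.0171 − 4.1687·-2.8566 = +8.3546 (running +78.2776)
  i=7: 4.1687·2.5172 − 1.8589·-1.0171 = +12.3840 (running +90.6616)
Area = |Σ|/2 = |90.6616|/2 = 45.3308

Area at t=0.436: 45.3308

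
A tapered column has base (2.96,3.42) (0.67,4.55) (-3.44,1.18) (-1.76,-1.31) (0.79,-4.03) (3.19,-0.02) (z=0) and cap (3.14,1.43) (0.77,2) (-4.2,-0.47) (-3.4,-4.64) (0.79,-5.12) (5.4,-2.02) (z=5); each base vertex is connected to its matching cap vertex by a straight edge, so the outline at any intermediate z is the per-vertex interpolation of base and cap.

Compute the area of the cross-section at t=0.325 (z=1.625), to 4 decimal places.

Area at t=0.325: 37.5813

Cross-section at t=0.325: each vertex is (1-t)·p0[i] + t·p1[i].
  v1: (1-0.325)·(2.96,3.42) + 0.325·(3.14,1.43) = (3.0185,2.7732)
  v2: (1-0.325)·(0.67,4.55) + 0.325·(0.77,2) = (0.7025,3.7212)
  v3: (1-0.325)·(-3.44,1.18) + 0.325·(-4.2,-0.47) = (-3.6870,0.6438)
  v4: (1-0.325)·(-1.76,-1.31) + 0.325·(-3.4,-4.64) = (-2.2930,-2.3923)
  v5: (1-0.325)·(0.79,-4.03) + 0.325·(0.79,-5.12) = (0.7900,-4.3843)
  v6: (1-0.325)·(3.19,-0.02) + 0.325·(5.4,-2.02) = (3.9082,-0.6700)
Shoelace sum Σ(x_i·y_{i+1} − x_{i+1}·y_i):
  i=1: 3.0185·3.7212 − 0.7025·2.7732 = +9.2844 (running +9.2844)
  i=2: 0.7025·0.6438 − -3.6870·3.7212 = +14.1725 (running +23.4569)
  i=3: -3.6870·-2.3923 − -2.2930·0.6438 = +10.2963 (running +33.7532)
  i=4: -2.2930·-4.3843 − 0.7900·-2.3923 = +11.9430 (running +45.6962)
  i=5: 0.7900·-0.6700 − 3.9082·-4.3843 = +16.6054 (running +62.3016)
  i=6: 3.9082·2.7732 − 3.0185·-0.6700 = +12.8609 (running +75.1626)
Area = |Σ|/2 = |75.1626|/2 = 37.5813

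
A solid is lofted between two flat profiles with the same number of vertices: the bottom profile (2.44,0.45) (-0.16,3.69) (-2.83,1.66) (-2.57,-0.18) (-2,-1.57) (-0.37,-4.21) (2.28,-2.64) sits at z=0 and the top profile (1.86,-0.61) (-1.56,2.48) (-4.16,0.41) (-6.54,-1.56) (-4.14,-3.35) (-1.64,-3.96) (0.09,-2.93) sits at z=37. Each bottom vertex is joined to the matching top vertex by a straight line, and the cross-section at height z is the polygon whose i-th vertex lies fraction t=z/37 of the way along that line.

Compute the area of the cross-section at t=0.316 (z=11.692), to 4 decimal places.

Cross-section at t=0.316: each vertex is (1-t)·p0[i] + t·p1[i].
  v1: (1-0.316)·(2.44,0.45) + 0.316·(1.86,-0.61) = (2.2567,0.1150)
  v2: (1-0.316)·(-0.16,3.69) + 0.316·(-1.56,2.48) = (-0.6024,3.3076)
  v3: (1-0.316)·(-2.83,1.66) + 0.316·(-4.16,0.41) = (-3.2503,1.2650)
  v4: (1-0.316)·(-2.57,-0.18) + 0.316·(-6.54,-1.56) = (-3.8245,-0.6161)
  v5: (1-0.316)·(-2,-1.57) + 0.316·(-4.14,-3.35) = (-2.6762,-2.1325)
  v6: (1-0.316)·(-0.37,-4.21) + 0.316·(-1.64,-3.96) = (-0.7713,-4.1310)
  v7: (1-0.316)·(2.28,-2.64) + 0.316·(0.09,-2.93) = (1.5880,-2.7316)
Shoelace sum Σ(x_i·y_{i+1} − x_{i+1}·y_i):
  i=1: 2.2567·3.3076 − -0.6024·0.1150 = +7.5337 (running +7.5337)
  i=2: -0.6024·1.2650 − -3.2503·3.3076 = +9.9887 (running +17.5224)
  i=3: -3.2503·-0.6161 − -3.8245·1.2650 = +6.8405 (running +24.3629)
  i=4: -3.8245·-2.1325 − -2.6762·-0.6161 = +6.5069 (running +30.8698)
  i=5: -2.6762·-4.1310 − -0.7713·-2.1325 = +9.4107 (running +40.2805)
  i=6: -0.7713·-2.7316 − 1.5880·-4.1310 = +8.6668 (running +48.9474)
  i=7: 1.5880·0.1150 − 2.2567·-2.7316 = +6.3472 (running +55.2946)
Area = |Σ|/2 = |55.2946|/2 = 27.6473

Area at t=0.316: 27.6473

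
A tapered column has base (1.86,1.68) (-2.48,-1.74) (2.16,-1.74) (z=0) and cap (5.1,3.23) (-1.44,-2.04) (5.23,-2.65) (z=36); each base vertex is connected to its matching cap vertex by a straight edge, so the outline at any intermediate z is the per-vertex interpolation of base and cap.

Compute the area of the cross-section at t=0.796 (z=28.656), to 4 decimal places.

Cross-section at t=0.796: each vertex is (1-t)·p0[i] + t·p1[i].
  v1: (1-0.796)·(1.86,1.68) + 0.796·(5.1,3.23) = (4.4390,2.9138)
  v2: (1-0.796)·(-2.48,-1.74) + 0.796·(-1.44,-2.04) = (-1.6522,-1.9788)
  v3: (1-0.796)·(2.16,-1.74) + 0.796·(5.23,-2.65) = (4.6037,-2.4644)
Shoelace sum Σ(x_i·y_{i+1} − x_{i+1}·y_i):
  i=1: 4.4390·-1.9788 − -1.6522·2.9138 = -3.9699 (running -3.9699)
  i=2: -1.6522·-2.4644 − 4.6037·-1.9788 = +13.1814 (running +9.2114)
  i=3: 4.6037·2.9138 − 4.4390·-2.4644 = +24.3537 (running +33.5652)
Area = |Σ|/2 = |33.5652|/2 = 16.7826

Area at t=0.796: 16.7826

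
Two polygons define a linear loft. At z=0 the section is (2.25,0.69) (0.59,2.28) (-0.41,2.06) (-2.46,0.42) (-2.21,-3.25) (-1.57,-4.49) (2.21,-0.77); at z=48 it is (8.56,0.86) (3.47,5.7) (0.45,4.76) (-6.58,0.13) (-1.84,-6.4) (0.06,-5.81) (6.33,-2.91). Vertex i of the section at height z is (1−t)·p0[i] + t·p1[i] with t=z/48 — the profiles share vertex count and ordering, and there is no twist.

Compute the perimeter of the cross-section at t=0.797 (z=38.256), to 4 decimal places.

Cross-section at t=0.797: each vertex is (1-t)·p0[i] + t·p1[i].
  v1: (1-0.797)·(2.25,0.69) + 0.797·(8.56,0.86) = (7.2791,0.8255)
  v2: (1-0.797)·(0.59,2.28) + 0.797·(3.47,5.7) = (2.8854,5.0057)
  v3: (1-0.797)·(-0.41,2.06) + 0.797·(0.45,4.76) = (0.2754,4.2119)
  v4: (1-0.797)·(-2.46,0.42) + 0.797·(-6.58,0.13) = (-5.7436,0.1889)
  v5: (1-0.797)·(-2.21,-3.25) + 0.797·(-1.84,-6.4) = (-1.9151,-5.7606)
  v6: (1-0.797)·(-1.57,-4.49) + 0.797·(0.06,-5.81) = (-0.2709,-5.5420)
  v7: (1-0.797)·(2.21,-0.77) + 0.797·(6.33,-2.91) = (5.4936,-2.4756)
Perimeter = Σ |v_{i+1} − v_i|:
  edge 1→2: √(-4.3937² + 4.1803²) = 6.0646 (running 6.0646)
  edge 2→3: √(-2.6099² + -0.7938²) = 2.7280 (running 8.7926)
  edge 3→4: √(-6.0191² + -4.0230²) = 7.2397 (running 16.0323)
  edge 4→5: √(3.8285² + -5.9494²) = 7.0748 (running 23.1072)
  edge 5→6: √(1.6442² + 0.2185²) = 1.6587 (running 24.7658)
  edge 6→7: √(5.7645² + 3.0665²) = 6.5294 (running 31.2952)
  edge 7→1: √(1.7854² + 3.3011²) = 3.7530 (running 35.0482)
Perimeter = 35.0482

Perimeter at t=0.797: 35.0482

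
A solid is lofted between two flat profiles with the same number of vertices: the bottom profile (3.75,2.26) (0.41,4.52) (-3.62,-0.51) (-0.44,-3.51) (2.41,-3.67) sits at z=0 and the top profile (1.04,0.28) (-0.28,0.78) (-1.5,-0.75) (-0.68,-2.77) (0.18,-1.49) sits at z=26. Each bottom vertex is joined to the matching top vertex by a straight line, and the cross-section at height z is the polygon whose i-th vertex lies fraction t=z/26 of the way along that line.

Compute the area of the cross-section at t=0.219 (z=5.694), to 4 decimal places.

Area at t=0.219: 27.3119

Cross-section at t=0.219: each vertex is (1-t)·p0[i] + t·p1[i].
  v1: (1-0.219)·(3.75,2.26) + 0.219·(1.04,0.28) = (3.1565,1.8264)
  v2: (1-0.219)·(0.41,4.52) + 0.219·(-0.28,0.78) = (0.2589,3.7009)
  v3: (1-0.219)·(-3.62,-0.51) + 0.219·(-1.5,-0.75) = (-3.1557,-0.5626)
  v4: (1-0.219)·(-0.44,-3.51) + 0.219·(-0.68,-2.77) = (-0.4926,-3.3479)
  v5: (1-0.219)·(2.41,-3.67) + 0.219·(0.18,-1.49) = (1.9216,-3.1926)
Shoelace sum Σ(x_i·y_{i+1} − x_{i+1}·y_i):
  i=1: 3.1565·3.7009 − 0.2589·1.8264 = +11.2092 (running +11.2092)
  i=2: 0.2589·-0.5626 − -3.1557·3.7009 = +11.5335 (running +22.7427)
  i=3: -3.1557·-3.3479 − -0.4926·-0.5626 = +10.2881 (running +33.0308)
  i=4: -0.4926·-3.1926 − 1.9216·-3.3479 = +8.0060 (running +41.0368)
  i=5: 1.9216·1.8264 − 3.1565·-3.1926 = +13.5870 (running +54.6239)
Area = |Σ|/2 = |54.6239|/2 = 27.3119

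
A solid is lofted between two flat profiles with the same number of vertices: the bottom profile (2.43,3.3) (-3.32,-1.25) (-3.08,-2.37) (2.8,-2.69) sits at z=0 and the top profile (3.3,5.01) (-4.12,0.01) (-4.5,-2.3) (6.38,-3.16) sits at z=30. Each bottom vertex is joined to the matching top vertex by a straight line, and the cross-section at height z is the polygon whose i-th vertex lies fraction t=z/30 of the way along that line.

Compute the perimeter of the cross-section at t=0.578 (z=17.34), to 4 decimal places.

Perimeter at t=0.578: 26.3689

Cross-section at t=0.578: each vertex is (1-t)·p0[i] + t·p1[i].
  v1: (1-0.578)·(2.43,3.3) + 0.578·(3.3,5.01) = (2.9329,4.2884)
  v2: (1-0.578)·(-3.32,-1.25) + 0.578·(-4.12,0.01) = (-3.7824,-0.5217)
  v3: (1-0.578)·(-3.08,-2.37) + 0.578·(-4.5,-2.3) = (-3.9008,-2.3295)
  v4: (1-0.578)·(2.8,-2.69) + 0.578·(6.38,-3.16) = (4.8692,-2.9617)
Perimeter = Σ |v_{i+1} − v_i|:
  edge 1→2: √(-6.7153² + -4.8101²) = 8.2603 (running 8.2603)
  edge 2→3: √(-0.1184² + -1.8078²) = 1.8117 (running 10.0719)
  edge 3→4: √(8.7700² + -0.6321²) = 8.7928 (running 18.8647)
  edge 4→1: √(-1.9364² + 7.2500²) = 7.5042 (running 26.3689)
Perimeter = 26.3689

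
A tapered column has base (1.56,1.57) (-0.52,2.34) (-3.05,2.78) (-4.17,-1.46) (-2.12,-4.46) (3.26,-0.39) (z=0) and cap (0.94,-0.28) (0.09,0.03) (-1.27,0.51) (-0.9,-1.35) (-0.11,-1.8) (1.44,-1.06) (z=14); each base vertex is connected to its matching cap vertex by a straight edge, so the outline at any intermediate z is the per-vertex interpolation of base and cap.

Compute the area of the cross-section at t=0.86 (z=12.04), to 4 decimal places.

Area at t=0.86: 5.7668

Cross-section at t=0.86: each vertex is (1-t)·p0[i] + t·p1[i].
  v1: (1-0.86)·(1.56,1.57) + 0.86·(0.94,-0.28) = (1.0268,-0.0210)
  v2: (1-0.86)·(-0.52,2.34) + 0.86·(0.09,0.03) = (0.0046,0.3534)
  v3: (1-0.86)·(-3.05,2.78) + 0.86·(-1.27,0.51) = (-1.5192,0.8278)
  v4: (1-0.86)·(-4.17,-1.46) + 0.86·(-0.9,-1.35) = (-1.3578,-1.3654)
  v5: (1-0.86)·(-2.12,-4.46) + 0.86·(-0.11,-1.8) = (-0.3914,-2.1724)
  v6: (1-0.86)·(3.26,-0.39) + 0.86·(1.44,-1.06) = (1.6948,-0.9662)
Shoelace sum Σ(x_i·y_{i+1} − x_{i+1}·y_i):
  i=1: 1.0268·0.3534 − 0.0046·-0.0210 = +0.3630 (running +0.3630)
  i=2: 0.0046·0.8278 − -1.5192·0.3534 = +0.5407 (running +0.9037)
  i=3: -1.5192·-1.3654 − -1.3578·0.8278 = +3.1983 (running +4.1020)
  i=4: -1.3578·-2.1724 − -0.3914·-1.3654 = +2.4153 (running +6.5172)
  i=5: -0.3914·-0.9662 − 1.6948·-2.1724 = +4.0600 (running +10.5772)
  i=6: 1.6948·-0.0210 − 1.0268·-0.9662 = +0.9565 (running +11.5337)
Area = |Σ|/2 = |11.5337|/2 = 5.7668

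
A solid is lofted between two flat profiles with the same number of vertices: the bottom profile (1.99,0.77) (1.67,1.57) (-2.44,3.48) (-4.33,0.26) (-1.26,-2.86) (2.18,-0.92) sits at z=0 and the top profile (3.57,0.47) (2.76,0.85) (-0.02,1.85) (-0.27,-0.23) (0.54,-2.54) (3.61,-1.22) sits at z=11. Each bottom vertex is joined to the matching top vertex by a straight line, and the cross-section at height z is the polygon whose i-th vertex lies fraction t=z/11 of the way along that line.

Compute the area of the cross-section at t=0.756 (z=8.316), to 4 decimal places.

Area at t=0.756: 14.1008

Cross-section at t=0.756: each vertex is (1-t)·p0[i] + t·p1[i].
  v1: (1-0.756)·(1.99,0.77) + 0.756·(3.57,0.47) = (3.1845,0.5432)
  v2: (1-0.756)·(1.67,1.57) + 0.756·(2.76,0.85) = (2.4940,1.0257)
  v3: (1-0.756)·(-2.44,3.48) + 0.756·(-0.02,1.85) = (-0.6105,2.2477)
  v4: (1-0.756)·(-4.33,0.26) + 0.756·(-0.27,-0.23) = (-1.2606,-0.1104)
  v5: (1-0.756)·(-1.26,-2.86) + 0.756·(0.54,-2.54) = (0.1008,-2.6181)
  v6: (1-0.756)·(2.18,-0.92) + 0.756·(3.61,-1.22) = (3.2611,-1.1468)
Shoelace sum Σ(x_i·y_{i+1} − x_{i+1}·y_i):
  i=1: 3.1845·1.0257 − 2.4940·0.5432 = +1.9115 (running +1.9115)
  i=2: 2.4940·2.2477 − -0.6105·1.0257 = +6.2321 (running +8.1436)
  i=3: -0.6105·-0.1104 − -1.2606·2.2477 = +2.9010 (running +11.0445)
  i=4: -1.2606·-2.6181 − 0.1008·-0.1104 = +3.3116 (running +14.3561)
  i=5: 0.1008·-1.1468 − 3.2611·-2.6181 = +8.4222 (running +22.7783)
  i=6: 3.2611·0.5432 − 3.1845·-1.1468 = +5.4234 (running +28.2017)
Area = |Σ|/2 = |28.2017|/2 = 14.1008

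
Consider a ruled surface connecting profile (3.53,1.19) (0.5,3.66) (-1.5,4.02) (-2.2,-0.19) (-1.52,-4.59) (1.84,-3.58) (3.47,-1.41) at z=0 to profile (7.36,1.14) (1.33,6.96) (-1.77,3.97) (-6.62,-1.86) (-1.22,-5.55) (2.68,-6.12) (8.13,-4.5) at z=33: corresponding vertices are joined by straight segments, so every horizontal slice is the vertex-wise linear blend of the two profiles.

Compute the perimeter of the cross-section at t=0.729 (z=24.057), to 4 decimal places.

Perimeter at t=0.729: 36.2304

Cross-section at t=0.729: each vertex is (1-t)·p0[i] + t·p1[i].
  v1: (1-0.729)·(3.53,1.19) + 0.729·(7.36,1.14) = (6.3221,1.1535)
  v2: (1-0.729)·(0.5,3.66) + 0.729·(1.33,6.96) = (1.1051,6.0657)
  v3: (1-0.729)·(-1.5,4.02) + 0.729·(-1.77,3.97) = (-1.6968,3.9836)
  v4: (1-0.729)·(-2.2,-0.19) + 0.729·(-6.62,-1.86) = (-5.4222,-1.4074)
  v5: (1-0.729)·(-1.52,-4.59) + 0.729·(-1.22,-5.55) = (-1.3013,-5.2898)
  v6: (1-0.729)·(1.84,-3.58) + 0.729·(2.68,-6.12) = (2.4524,-5.4317)
  v7: (1-0.729)·(3.47,-1.41) + 0.729·(8.13,-4.5) = (6.8671,-3.6626)
Perimeter = Σ |v_{i+1} − v_i|:
  edge 1→2: √(-5.2170² + 4.9121²) = 7.1656 (running 7.1656)
  edge 2→3: √(-2.8019² + -2.0821²) = 3.4908 (running 10.6565)
  edge 3→4: √(-3.7254² + -5.3910²) = 6.5529 (running 17.2094)
  edge 4→5: √(4.1209² + -3.8824²) = 5.6617 (running 22.8711)
  edge 5→6: √(3.7537² + -0.1418²) = 3.7563 (running 26.6274)
  edge 6→7: √(4.4148² + 1.7691²) = 4.7560 (running 31.3835)
  edge 7→1: √(-0.5451² + 4.8162²) = 4.8469 (running 36.2304)
Perimeter = 36.2304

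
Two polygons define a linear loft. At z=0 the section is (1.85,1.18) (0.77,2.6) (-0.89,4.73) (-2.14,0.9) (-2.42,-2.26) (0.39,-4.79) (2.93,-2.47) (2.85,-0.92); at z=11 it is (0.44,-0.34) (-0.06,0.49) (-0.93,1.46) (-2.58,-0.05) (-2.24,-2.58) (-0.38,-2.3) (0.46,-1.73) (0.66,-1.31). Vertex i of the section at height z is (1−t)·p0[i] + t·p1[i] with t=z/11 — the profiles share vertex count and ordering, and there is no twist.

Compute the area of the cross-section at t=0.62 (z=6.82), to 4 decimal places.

Area at t=0.62: 15.4084

Cross-section at t=0.62: each vertex is (1-t)·p0[i] + t·p1[i].
  v1: (1-0.62)·(1.85,1.18) + 0.62·(0.44,-0.34) = (0.9758,0.2376)
  v2: (1-0.62)·(0.77,2.6) + 0.62·(-0.06,0.49) = (0.2554,1.2918)
  v3: (1-0.62)·(-0.89,4.73) + 0.62·(-0.93,1.46) = (-0.9148,2.7026)
  v4: (1-0.62)·(-2.14,0.9) + 0.62·(-2.58,-0.05) = (-2.4128,0.3110)
  v5: (1-0.62)·(-2.42,-2.26) + 0.62·(-2.24,-2.58) = (-2.3084,-2.4584)
  v6: (1-0.62)·(0.39,-4.79) + 0.62·(-0.38,-2.3) = (-0.0874,-3.2462)
  v7: (1-0.62)·(2.93,-2.47) + 0.62·(0.46,-1.73) = (1.3986,-2.0112)
  v8: (1-0.62)·(2.85,-0.92) + 0.62·(0.66,-1.31) = (1.4922,-1.1618)
Shoelace sum Σ(x_i·y_{i+1} − x_{i+1}·y_i):
  i=1: 0.9758·1.2918 − 0.2554·0.2376 = +1.1999 (running +1.1999)
  i=2: 0.2554·2.7026 − -0.9148·1.2918 = +1.8720 (running +3.0718)
  i=3: -0.9148·0.3110 − -2.4128·2.7026 = +6.2363 (running +9.3082)
  i=4: -2.4128·-2.4584 − -2.3084·0.3110 = +6.6495 (running +15.9577)
  i=5: -2.3084·-3.2462 − -0.0874·-2.4584 = +7.2787 (running +23.2364)
  i=6: -0.0874·-2.0112 − 1.3986·-3.2462 = +4.7159 (running +27.9523)
  i=7: 1.3986·-1.1618 − 1.4922·-2.0112 = +1.3762 (running +29.3285)
  i=8: 1.4922·0.2376 − 0.9758·-1.1618 = +1.4882 (running +30.8167)
Area = |Σ|/2 = |30.8167|/2 = 15.4084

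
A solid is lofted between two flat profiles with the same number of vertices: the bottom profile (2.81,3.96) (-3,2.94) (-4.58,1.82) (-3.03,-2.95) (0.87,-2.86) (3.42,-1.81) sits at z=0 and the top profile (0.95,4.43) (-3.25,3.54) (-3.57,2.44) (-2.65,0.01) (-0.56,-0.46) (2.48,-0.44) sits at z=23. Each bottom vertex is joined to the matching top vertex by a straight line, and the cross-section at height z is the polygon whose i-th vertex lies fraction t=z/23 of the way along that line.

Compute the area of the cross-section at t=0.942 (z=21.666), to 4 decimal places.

Cross-section at t=0.942: each vertex is (1-t)·p0[i] + t·p1[i].
  v1: (1-0.942)·(2.81,3.96) + 0.942·(0.95,4.43) = (1.0579,4.4027)
  v2: (1-0.942)·(-3,2.94) + 0.942·(-3.25,3.54) = (-3.2355,3.5052)
  v3: (1-0.942)·(-4.58,1.82) + 0.942·(-3.57,2.44) = (-3.6286,2.4040)
  v4: (1-0.942)·(-3.03,-2.95) + 0.942·(-2.65,0.01) = (-2.6720,-0.1617)
  v5: (1-0.942)·(0.87,-2.86) + 0.942·(-0.56,-0.46) = (-0.4771,-0.5992)
  v6: (1-0.942)·(3.42,-1.81) + 0.942·(2.48,-0.44) = (2.5345,-0.5195)
Shoelace sum Σ(x_i·y_{i+1} − x_{i+1}·y_i):
  i=1: 1.0579·3.5052 − -3.2355·4.4027 = +17.9531 (running +17.9531)
  i=2: -3.2355·2.4040 − -3.6286·3.5052 = +4.9406 (running +22.8938)
  i=3: -3.6286·-0.1617 − -2.6720·2.4040 = +7.0104 (running +29.9041)
  i=4: -2.6720·-0.5992 − -0.4771·-0.1617 = +1.5240 (running +31.4281)
  i=5: -0.4771·-0.5195 − 2.5345·-0.5992 = +1.7665 (running +33.1946)
  i=6: 2.5345·4.4027 − 1.0579·-0.5195 = +11.7084 (running +44.9029)
Area = |Σ|/2 = |44.9029|/2 = 22.4515

Area at t=0.942: 22.4515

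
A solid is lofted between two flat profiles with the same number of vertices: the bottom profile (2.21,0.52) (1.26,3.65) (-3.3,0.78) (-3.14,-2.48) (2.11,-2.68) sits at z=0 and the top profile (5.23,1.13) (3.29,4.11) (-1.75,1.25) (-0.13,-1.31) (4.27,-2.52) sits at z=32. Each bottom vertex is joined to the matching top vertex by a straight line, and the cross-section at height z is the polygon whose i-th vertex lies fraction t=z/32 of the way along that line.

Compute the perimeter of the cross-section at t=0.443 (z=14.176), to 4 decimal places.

Perimeter at t=0.443: 20.3381

Cross-section at t=0.443: each vertex is (1-t)·p0[i] + t·p1[i].
  v1: (1-0.443)·(2.21,0.52) + 0.443·(5.23,1.13) = (3.5479,0.7902)
  v2: (1-0.443)·(1.26,3.65) + 0.443·(3.29,4.11) = (2.1593,3.8538)
  v3: (1-0.443)·(-3.3,0.78) + 0.443·(-1.75,1.25) = (-2.6133,0.9882)
  v4: (1-0.443)·(-3.14,-2.48) + 0.443·(-0.13,-1.31) = (-1.8066,-1.9617)
  v5: (1-0.443)·(2.11,-2.68) + 0.443·(4.27,-2.52) = (3.0669,-2.6091)
Perimeter = Σ |v_{i+1} − v_i|:
  edge 1→2: √(-1.3886² + 3.0636²) = 3.3635 (running 3.3635)
  edge 2→3: √(-4.7726² + -2.8656²) = 5.5668 (running 8.9304)
  edge 3→4: √(0.8068² + -2.9499²) = 3.0582 (running 11.9886)
  edge 4→5: √(4.8734² + -0.6474²) = 4.9163 (running 16.9049)
  edge 5→1: √(0.4810² + 3.3994²) = 3.4332 (running 20.3381)
Perimeter = 20.3381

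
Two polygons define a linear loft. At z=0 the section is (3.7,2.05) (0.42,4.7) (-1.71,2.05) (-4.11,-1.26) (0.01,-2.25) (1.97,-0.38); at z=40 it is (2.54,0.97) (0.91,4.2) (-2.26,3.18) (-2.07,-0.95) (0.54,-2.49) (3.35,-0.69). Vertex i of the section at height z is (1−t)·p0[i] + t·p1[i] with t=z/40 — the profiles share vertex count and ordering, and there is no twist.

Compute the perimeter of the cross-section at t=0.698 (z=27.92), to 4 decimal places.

Perimeter at t=0.698: 19.2710

Cross-section at t=0.698: each vertex is (1-t)·p0[i] + t·p1[i].
  v1: (1-0.698)·(3.7,2.05) + 0.698·(2.54,0.97) = (2.8903,1.2962)
  v2: (1-0.698)·(0.42,4.7) + 0.698·(0.91,4.2) = (0.7620,4.3510)
  v3: (1-0.698)·(-1.71,2.05) + 0.698·(-2.26,3.18) = (-2.0939,2.8387)
  v4: (1-0.698)·(-4.11,-1.26) + 0.698·(-2.07,-0.95) = (-2.6861,-1.0436)
  v5: (1-0.698)·(0.01,-2.25) + 0.698·(0.54,-2.49) = (0.3799,-2.4175)
  v6: (1-0.698)·(1.97,-0.38) + 0.698·(3.35,-0.69) = (2.9332,-0.5964)
Perimeter = Σ |v_{i+1} − v_i|:
  edge 1→2: √(-2.1283² + 3.0548²) = 3.7231 (running 3.7231)
  edge 2→3: √(-2.8559² + -1.5123²) = 3.2316 (running 6.9547)
  edge 3→4: √(-0.5922² + -3.8824²) = 3.9273 (running 10.8820)
  edge 4→5: √(3.0660² + -1.3739²) = 3.3598 (running 14.2418)
  edge 5→6: √(2.5533² + 1.8211²) = 3.1362 (running 17.3780)
  edge 6→1: √(-0.0429² + 1.8925²) = 1.8930 (running 19.2710)
Perimeter = 19.2710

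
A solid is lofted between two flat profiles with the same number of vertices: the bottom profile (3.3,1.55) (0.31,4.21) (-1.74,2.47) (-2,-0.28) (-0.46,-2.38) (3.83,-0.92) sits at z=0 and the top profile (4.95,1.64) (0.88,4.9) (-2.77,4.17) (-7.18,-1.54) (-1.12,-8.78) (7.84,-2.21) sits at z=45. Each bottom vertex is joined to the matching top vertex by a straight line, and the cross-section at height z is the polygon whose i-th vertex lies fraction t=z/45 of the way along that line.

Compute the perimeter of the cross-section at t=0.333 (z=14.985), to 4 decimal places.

Cross-section at t=0.333: each vertex is (1-t)·p0[i] + t·p1[i].
  v1: (1-0.333)·(3.3,1.55) + 0.333·(4.95,1.64) = (3.8495,1.5800)
  v2: (1-0.333)·(0.31,4.21) + 0.333·(0.88,4.9) = (0.4998,4.4398)
  v3: (1-0.333)·(-1.74,2.47) + 0.333·(-2.77,4.17) = (-2.0830,3.0361)
  v4: (1-0.333)·(-2,-0.28) + 0.333·(-7.18,-1.54) = (-3.7249,-0.6996)
  v5: (1-0.333)·(-0.46,-2.38) + 0.333·(-1.12,-8.78) = (-0.6798,-4.5112)
  v6: (1-0.333)·(3.83,-0.92) + 0.333·(7.84,-2.21) = (5.1653,-1.3496)
Perimeter = Σ |v_{i+1} − v_i|:
  edge 1→2: √(-3.3496² + 2.8598²) = 4.4044 (running 4.4044)
  edge 2→3: √(-2.5828² + -1.4037²) = 2.9396 (running 7.3440)
  edge 3→4: √(-1.6420² + -3.7357²) = 4.0806 (running 11.4246)
  edge 4→5: √(3.0452² + -3.8116²) = 4.8787 (running 16.3032)
  edge 5→6: √(5.8451² + 3.1616²) = 6.6454 (running 22.9486)
  edge 6→1: √(-1.3159² + 2.9295²) = 3.2115 (running 26.1601)
Perimeter = 26.1601

Perimeter at t=0.333: 26.1601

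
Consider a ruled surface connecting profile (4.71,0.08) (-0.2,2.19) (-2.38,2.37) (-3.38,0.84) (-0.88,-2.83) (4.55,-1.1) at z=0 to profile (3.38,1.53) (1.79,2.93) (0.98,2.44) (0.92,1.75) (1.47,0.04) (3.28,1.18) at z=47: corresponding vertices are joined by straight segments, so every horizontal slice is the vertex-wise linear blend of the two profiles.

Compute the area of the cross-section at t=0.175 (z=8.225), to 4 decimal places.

Cross-section at t=0.175: each vertex is (1-t)·p0[i] + t·p1[i].
  v1: (1-0.175)·(4.71,0.08) + 0.175·(3.38,1.53) = (4.4772,0.3337)
  v2: (1-0.175)·(-0.2,2.19) + 0.175·(1.79,2.93) = (0.1482,2.3195)
  v3: (1-0.175)·(-2.38,2.37) + 0.175·(0.98,2.44) = (-1.7920,2.3822)
  v4: (1-0.175)·(-3.38,0.84) + 0.175·(0.92,1.75) = (-2.6275,0.9992)
  v5: (1-0.175)·(-0.88,-2.83) + 0.175·(1.47,0.04) = (-0.4688,-2.3277)
  v6: (1-0.175)·(4.55,-1.1) + 0.175·(3.28,1.18) = (4.3277,-0.7010)
Shoelace sum Σ(x_i·y_{i+1} − x_{i+1}·y_i):
  i=1: 4.4772·2.3195 − 0.1482·0.3337 = +10.3355 (running +10.3355)
  i=2: 0.1482·2.3822 − -1.7920·2.3195 = +4.5097 (running +14.8452)
  i=3: -1.7920·0.9992 − -2.6275·2.3822 = +4.4687 (running +19.3139)
  i=4: -2.6275·-2.3277 − -0.4688·0.9992 = +6.5846 (running +25.8985)
  i=5: -0.4688·-0.7010 − 4.3277·-2.3277 = +10.4025 (running +36.3010)
  i=6: 4.3277·0.3337 − 4.4772·-0.7010 = +4.5829 (running +40.8839)
Area = |Σ|/2 = |40.8839|/2 = 20.4420

Area at t=0.175: 20.4420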